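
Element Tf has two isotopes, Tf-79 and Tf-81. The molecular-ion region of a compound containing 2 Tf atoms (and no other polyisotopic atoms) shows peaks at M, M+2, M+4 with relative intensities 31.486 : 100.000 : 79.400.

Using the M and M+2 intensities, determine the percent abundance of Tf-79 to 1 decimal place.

38.6%

Write p for the Tf-79 fraction. I(M+2)/I(M) = [C(2,1)·p^1·(1−p)] / p^2 = 2·(1−p)/p = 100.000/31.486 = 3.1760
(1−p)/p = 3.1760/2 = 1.5880  ⇒  p = 1/(1 + 1.5880) = 0.3864
Tf-79: 38.6%, Tf-81: 61.4%.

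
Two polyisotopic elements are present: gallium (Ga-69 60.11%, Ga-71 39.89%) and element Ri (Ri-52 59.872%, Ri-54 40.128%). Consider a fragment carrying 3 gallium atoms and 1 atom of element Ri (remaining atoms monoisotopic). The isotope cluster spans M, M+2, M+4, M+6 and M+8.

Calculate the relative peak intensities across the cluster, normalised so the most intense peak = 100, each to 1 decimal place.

Gallium pattern (n=3): 0.21719018 : 0.43239309 : 0.28694328 : 0.06347345
Element Ri pattern (n=1): 0.59872 : 0.40128
Convolve the two distributions (both contribute in 2-u steps):
  M: 0.21719018×0.59872 = 0.130036
  M+2: 0.21719018×0.40128 + 0.43239309×0.59872 = 0.346036
  M+4: 0.43239309×0.40128 + 0.28694328×0.59872 = 0.345309
  M+6: 0.28694328×0.40128 + 0.06347345×0.59872 = 0.153147
  M+8: 0.06347345×0.40128 = 0.025471
Scale to base peak (0.346036) = 100: 37.6 : 100.0 : 99.8 : 44.3 : 7.4

37.6 : 100.0 : 99.8 : 44.3 : 7.4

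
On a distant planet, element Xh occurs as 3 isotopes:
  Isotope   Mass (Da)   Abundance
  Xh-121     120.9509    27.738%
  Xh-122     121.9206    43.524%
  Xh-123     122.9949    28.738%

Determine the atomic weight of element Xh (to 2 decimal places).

121.96 Da

Weight each isotope mass by its fractional abundance: 0.27738 × 120.9509 + 0.43524 × 121.9206 + 0.28738 × 122.9949
= 33.54936 + 53.06472 + 35.34627 = 121.96035 Da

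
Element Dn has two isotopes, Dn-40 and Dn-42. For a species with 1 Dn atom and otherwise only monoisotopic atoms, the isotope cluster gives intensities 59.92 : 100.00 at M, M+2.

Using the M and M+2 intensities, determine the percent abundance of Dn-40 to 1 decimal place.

If p is the fraction of Dn that is Dn-40, then I(M+2)/I(M) = [C(1,1)·p^0·(1−p)] / p^1 = 1·(1−p)/p = 100.00/59.92 = 1.6689
(1−p)/p = 1.6689/1 = 1.6689  ⇒  p = 1/(1 + 1.6689) = 0.3747
Dn-40: 37.5%, Dn-42: 62.5%.

37.5%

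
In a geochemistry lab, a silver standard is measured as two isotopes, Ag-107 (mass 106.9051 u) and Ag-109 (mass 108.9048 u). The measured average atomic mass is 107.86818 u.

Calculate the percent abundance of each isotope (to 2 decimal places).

Let x be the fractional abundance of Ag-107; then Ag-109 has abundance 1 − x.
106.9051·x + 108.9048·(1 − x) = 107.86818
(106.9051 − 108.9048)·x = 107.86818 − 108.9048
x = -1.03662 / -1.9997 = 0.51839 → 51.84% Ag-107, 48.16% Ag-109.

Ag-107: 51.84%, Ag-109: 48.16%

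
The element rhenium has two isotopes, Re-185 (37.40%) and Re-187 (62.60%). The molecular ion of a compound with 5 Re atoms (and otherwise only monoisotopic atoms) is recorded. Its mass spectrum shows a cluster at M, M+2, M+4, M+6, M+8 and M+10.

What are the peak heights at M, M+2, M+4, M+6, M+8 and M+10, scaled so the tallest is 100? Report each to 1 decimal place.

2.1 : 17.8 : 59.7 : 100.0 : 83.7 : 28.0

The 5 Re atoms are independent, so intensities follow the terms of (0.3740 + 0.6260)^5.
P(M) = 0.3740^5 = 0.007317
P(M+2) = 5 × 0.3740^4 × 0.6260^1 = 0.061239
P(M+4) = 10 × 0.3740^3 × 0.6260^2 = 0.205005
P(M+6) = 10 × 0.3740^2 × 0.6260^3 = 0.343136
P(M+8) = 5 × 0.3740^1 × 0.6260^4 = 0.287170
P(M+10) = 0.6260^5 = 0.096133
The M+6 peak is largest (0.343136); scaling to 100 gives 2.1 : 17.8 : 59.7 : 100.0 : 83.7 : 28.0.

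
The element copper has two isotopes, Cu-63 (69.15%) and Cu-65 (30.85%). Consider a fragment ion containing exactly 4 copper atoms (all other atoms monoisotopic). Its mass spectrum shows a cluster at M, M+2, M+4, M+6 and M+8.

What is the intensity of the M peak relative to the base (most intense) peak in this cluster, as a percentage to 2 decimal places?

56.04%

Term probabilities: M 0.2286, M+2 0.4080, M+4 0.2731, M+6 0.0812, M+8 0.0091. Base peak = M+2.
P(M+2) = C(4,1) × 0.6915^3 × 0.3085^1 = 4 × 0.33065611 × 0.3085 = 0.408030 (base)
P(M) = C(4,0) × 0.6915^4 × 0.3085^0 = 1 × 0.2286487 × 1.0000 = 0.228649
Relative intensity = 0.228649 / 0.408030 × 100 = 56.04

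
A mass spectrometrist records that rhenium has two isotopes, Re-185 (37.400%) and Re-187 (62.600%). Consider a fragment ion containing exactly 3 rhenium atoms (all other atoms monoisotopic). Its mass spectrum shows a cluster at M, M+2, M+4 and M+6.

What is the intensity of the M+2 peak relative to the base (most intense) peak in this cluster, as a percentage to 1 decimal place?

59.7%

(0.37400 + 0.62600)^3 gives M 0.0523, M+2 0.2627, M+4 0.4397, M+6 0.2453; the largest is M+4.
P(M+4) = C(3,2) × 0.37400^1 × 0.62600^2 = 3 × 0.3740 × 0.391876 = 0.439685 (base)
P(M+2) = C(3,1) × 0.37400^2 × 0.62600^1 = 3 × 0.139876 × 0.6260 = 0.262687
Relative intensity = 0.262687 / 0.439685 × 100 = 59.7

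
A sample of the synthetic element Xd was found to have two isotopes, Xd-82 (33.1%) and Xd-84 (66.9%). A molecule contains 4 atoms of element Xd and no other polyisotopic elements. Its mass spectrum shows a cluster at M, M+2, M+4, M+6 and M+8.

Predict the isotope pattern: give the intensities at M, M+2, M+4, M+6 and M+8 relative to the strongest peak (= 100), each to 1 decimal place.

Each Xd atom is independently Xd-82 (p = 0.331) or Xd-84 (q = 0.669); the cluster is the binomial expansion (p + q)^4.
P(M) = 0.331^4 = 0.012004
P(M+2) = 4 × 0.331^3 × 0.669^1 = 0.097044
P(M+4) = 6 × 0.331^2 × 0.669^2 = 0.294211
P(M+6) = 4 × 0.331^1 × 0.669^3 = 0.396430
P(M+8) = 0.669^4 = 0.200311
The M+6 peak is largest (0.396430); scaling to 100 gives 3.0 : 24.5 : 74.2 : 100.0 : 50.5.

3.0 : 24.5 : 74.2 : 100.0 : 50.5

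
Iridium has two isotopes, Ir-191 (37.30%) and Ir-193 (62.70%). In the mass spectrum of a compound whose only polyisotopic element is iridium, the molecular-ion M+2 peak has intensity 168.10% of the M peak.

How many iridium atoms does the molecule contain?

1

With n Ir atoms, P(M+2)/P(M) = C(n,1)·p^(n−1)q / p^n = n·q/p = n · 0.6270/0.3730.
n = 1.6810 × 0.3730/0.6270 = 1.00 ≈ 1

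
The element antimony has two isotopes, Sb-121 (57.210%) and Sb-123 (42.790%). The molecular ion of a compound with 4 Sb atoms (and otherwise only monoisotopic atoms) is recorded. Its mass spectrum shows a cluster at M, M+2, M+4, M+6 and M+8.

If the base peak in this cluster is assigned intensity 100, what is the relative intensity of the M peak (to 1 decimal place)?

(0.57210 + 0.42790)^4 gives M 0.1071, M+2 0.3205, M+4 0.3596, M+6 0.1793, M+8 0.0335; the largest is M+4.
P(M+4) = C(4,2) × 0.57210^2 × 0.42790^2 = 6 × 0.32729841 × 0.18309841 = 0.359567 (base)
P(M) = C(4,0) × 0.57210^4 × 0.42790^0 = 1 × 0.10712425 × 1.0000 = 0.107124
Relative intensity = 0.107124 / 0.359567 × 100 = 29.8

29.8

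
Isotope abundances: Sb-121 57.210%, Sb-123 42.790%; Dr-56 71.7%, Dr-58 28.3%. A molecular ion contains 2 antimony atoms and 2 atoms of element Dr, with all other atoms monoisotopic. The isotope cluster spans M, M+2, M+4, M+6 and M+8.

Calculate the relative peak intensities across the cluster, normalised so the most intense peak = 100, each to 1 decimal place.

Antimony pattern (n=2): 0.32729841 : 0.48960318 : 0.18309841
Element Dr pattern (n=2): 0.514089 : 0.405822 : 0.080089
Convolve the two distributions (both contribute in 2-u steps):
  M: 0.32729841×0.514089 = 0.168261
  M+2: 0.32729841×0.405822 + 0.48960318×0.514089 = 0.384525
  M+4: 0.32729841×0.080089 + 0.48960318×0.405822 + 0.18309841×0.514089 = 0.319034
  M+6: 0.48960318×0.080089 + 0.18309841×0.405822 = 0.113517
  M+8: 0.18309841×0.080089 = 0.014664
Scale to base peak (0.384525) = 100: 43.8 : 100.0 : 83.0 : 29.5 : 3.8

43.8 : 100.0 : 83.0 : 29.5 : 3.8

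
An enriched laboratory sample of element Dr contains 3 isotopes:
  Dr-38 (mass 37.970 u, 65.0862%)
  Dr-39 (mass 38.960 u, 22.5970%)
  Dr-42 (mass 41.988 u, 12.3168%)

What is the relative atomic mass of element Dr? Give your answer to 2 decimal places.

Average mass = Σ (abundance × isotope mass) = 0.650862 × 37.970 + 0.225970 × 38.960 + 0.123168 × 41.988
= 24.7132 + 8.8038 + 5.1716 = 38.6886 u

38.69 u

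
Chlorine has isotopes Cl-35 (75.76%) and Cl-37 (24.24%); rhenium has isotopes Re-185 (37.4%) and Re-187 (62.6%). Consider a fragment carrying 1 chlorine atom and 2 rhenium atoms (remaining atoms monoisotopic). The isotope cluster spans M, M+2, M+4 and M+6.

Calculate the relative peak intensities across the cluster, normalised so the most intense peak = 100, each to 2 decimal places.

25.82 : 94.70 : 100.00 : 23.15

Chlorine pattern (n=1): 0.7576 : 0.2424
Rhenium pattern (n=2): 0.139876 : 0.468248 : 0.391876
Convolve the two distributions (both contribute in 2-u steps):
  M: 0.7576×0.139876 = 0.105970
  M+2: 0.7576×0.468248 + 0.2424×0.139876 = 0.388651
  M+4: 0.7576×0.391876 + 0.2424×0.468248 = 0.410389
  M+6: 0.2424×0.391876 = 0.094991
Scale to base peak (0.410389) = 100: 25.82 : 94.70 : 100.00 : 23.15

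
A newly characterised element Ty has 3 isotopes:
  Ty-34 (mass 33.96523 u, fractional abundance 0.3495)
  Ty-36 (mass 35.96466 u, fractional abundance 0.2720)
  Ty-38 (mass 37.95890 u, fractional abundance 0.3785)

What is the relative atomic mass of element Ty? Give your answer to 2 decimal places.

36.02 u

Average mass = Σ (abundance × isotope mass) = 0.3495 × 33.96523 + 0.2720 × 35.96466 + 0.3785 × 37.95890
= 11.870848 + 9.782388 + 14.367444 = 36.020680 u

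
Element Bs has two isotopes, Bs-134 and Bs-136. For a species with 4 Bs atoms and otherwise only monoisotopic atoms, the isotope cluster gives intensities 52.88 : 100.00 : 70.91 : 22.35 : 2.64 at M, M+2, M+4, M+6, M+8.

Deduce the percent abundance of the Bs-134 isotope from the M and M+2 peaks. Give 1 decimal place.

Write p for the Bs-134 fraction. I(M+2)/I(M) = [C(4,1)·p^3·(1−p)] / p^4 = 4·(1−p)/p = 100.00/52.88 = 1.8911
(1−p)/p = 1.8911/4 = 0.4728  ⇒  p = 1/(1 + 0.4728) = 0.6790
Bs-134: 67.9%, Bs-136: 32.1%.

67.9%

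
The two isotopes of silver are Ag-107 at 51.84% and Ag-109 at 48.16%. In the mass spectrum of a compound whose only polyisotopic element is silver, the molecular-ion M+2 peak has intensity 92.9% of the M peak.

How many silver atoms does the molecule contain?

1

With n Ag atoms, P(M+2)/P(M) = C(n,1)·p^(n−1)q / p^n = n·q/p = n · 0.4816/0.5184.
n = 0.929 × 0.5184/0.4816 = 1.00 ≈ 1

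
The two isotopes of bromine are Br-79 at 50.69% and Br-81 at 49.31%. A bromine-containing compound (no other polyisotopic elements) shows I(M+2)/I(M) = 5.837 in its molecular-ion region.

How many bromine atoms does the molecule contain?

The M+2/M ratio from n Br atoms is n · q/p = n · 0.4931/0.5069.
n = 5.837 × 0.5069/0.4931 = 6.00 ≈ 6

6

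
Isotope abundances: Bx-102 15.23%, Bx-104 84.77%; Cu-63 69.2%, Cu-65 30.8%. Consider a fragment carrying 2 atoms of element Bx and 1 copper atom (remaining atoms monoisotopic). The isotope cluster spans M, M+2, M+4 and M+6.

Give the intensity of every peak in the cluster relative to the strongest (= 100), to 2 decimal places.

2.78 : 32.22 : 100.00 : 38.37

Element Bx pattern (n=2): 0.02319529 : 0.25820942 : 0.71859529
Copper pattern (n=1): 0.6920 : 0.3080
Convolve the two distributions (both contribute in 2-u steps):
  M: 0.02319529×0.6920 = 0.016051
  M+2: 0.02319529×0.3080 + 0.25820942×0.6920 = 0.185825
  M+4: 0.25820942×0.3080 + 0.71859529×0.6920 = 0.576796
  M+6: 0.71859529×0.3080 = 0.221327
Scale to base peak (0.576796) = 100: 2.78 : 32.22 : 100.00 : 38.37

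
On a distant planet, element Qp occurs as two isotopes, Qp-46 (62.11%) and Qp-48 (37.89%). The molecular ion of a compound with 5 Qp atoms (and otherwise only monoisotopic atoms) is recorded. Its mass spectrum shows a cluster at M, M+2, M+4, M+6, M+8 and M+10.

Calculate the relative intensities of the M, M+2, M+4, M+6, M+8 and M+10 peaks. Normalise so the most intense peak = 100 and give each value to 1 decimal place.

26.9 : 82.0 : 100.0 : 61.0 : 18.6 : 2.3

Expanding (0.6211 + 0.3789)^5:
P(M) = 0.6211^5 = 0.092429
P(M+2) = 5 × 0.6211^4 × 0.3789^1 = 0.281930
P(M+4) = 10 × 0.6211^3 × 0.3789^2 = 0.343980
P(M+6) = 10 × 0.6211^2 × 0.3789^3 = 0.209844
P(M+8) = 5 × 0.6211^1 × 0.3789^4 = 0.064007
P(M+10) = 0.3789^5 = 0.007809
The M+4 peak is largest (0.343980); scaling to 100 gives 26.9 : 82.0 : 100.0 : 61.0 : 18.6 : 2.3.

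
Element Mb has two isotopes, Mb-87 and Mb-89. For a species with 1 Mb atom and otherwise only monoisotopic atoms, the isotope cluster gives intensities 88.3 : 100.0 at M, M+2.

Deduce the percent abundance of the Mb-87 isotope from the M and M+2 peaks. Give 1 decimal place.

46.9%

Let p = fractional abundance of Mb-87. I(M+2)/I(M) = [C(1,1)·p^0·(1−p)] / p^1 = 1·(1−p)/p = 100.0/88.3 = 1.1325
(1−p)/p = 1.1325/1 = 1.1325  ⇒  p = 1/(1 + 1.1325) = 0.4689
Mb-87: 46.9%, Mb-89: 53.1%.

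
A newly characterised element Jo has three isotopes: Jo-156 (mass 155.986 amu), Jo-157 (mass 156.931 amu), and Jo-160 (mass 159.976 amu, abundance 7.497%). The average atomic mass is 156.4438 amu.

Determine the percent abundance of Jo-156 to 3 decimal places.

The remaining 92.503% is split between Jo-156 (fraction x) and Jo-157 (fraction 0.92503 − x).
Substituting: 155.986x + 156.931(0.92503 − x) = 144.45039928
(155.986 − 156.931)x = -0.71548365  ⇒  x = 0.75713, y = 0.16790
Jo-156: 75.713%, Jo-157: 16.790%.

75.713%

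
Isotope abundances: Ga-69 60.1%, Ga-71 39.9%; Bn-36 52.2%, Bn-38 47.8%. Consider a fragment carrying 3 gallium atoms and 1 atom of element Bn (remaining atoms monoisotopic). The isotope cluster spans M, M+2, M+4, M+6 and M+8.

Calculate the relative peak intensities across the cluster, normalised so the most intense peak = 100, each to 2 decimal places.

Gallium pattern (n=3): 0.2170818 : 0.4323576 : 0.2870394 : 0.0635212
Element Bn pattern (n=1): 0.5220 : 0.4780
Convolve the two distributions (both contribute in 2-u steps):
  M: 0.2170818×0.5220 = 0.113317
  M+2: 0.2170818×0.4780 + 0.4323576×0.5220 = 0.329456
  M+4: 0.4323576×0.4780 + 0.2870394×0.5220 = 0.356501
  M+6: 0.2870394×0.4780 + 0.0635212×0.5220 = 0.170363
  M+8: 0.0635212×0.4780 = 0.030363
Scale to base peak (0.356501) = 100: 31.79 : 92.41 : 100.00 : 47.79 : 8.52

31.79 : 92.41 : 100.00 : 47.79 : 8.52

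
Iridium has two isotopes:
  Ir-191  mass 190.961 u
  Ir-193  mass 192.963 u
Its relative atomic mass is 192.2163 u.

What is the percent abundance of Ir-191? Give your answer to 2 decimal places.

Let x be the fractional abundance of Ir-191; then Ir-193 has abundance 1 − x.
190.961·x + 192.963·(1 − x) = 192.2163
(190.961 − 192.963)·x = 192.2163 − 192.963
x = -0.7467 / -2.002 = 0.37298 → 37.30% Ir-191, 62.70% Ir-193.

37.30%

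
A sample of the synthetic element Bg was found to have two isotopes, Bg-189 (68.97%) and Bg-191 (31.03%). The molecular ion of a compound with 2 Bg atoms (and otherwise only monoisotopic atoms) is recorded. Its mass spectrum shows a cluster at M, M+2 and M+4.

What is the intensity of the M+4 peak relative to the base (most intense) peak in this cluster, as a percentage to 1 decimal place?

Term probabilities: M 0.4757, M+2 0.4280, M+4 0.0963. Base peak = M.
P(M) = C(2,0) × 0.6897^2 × 0.3103^0 = 1 × 0.47568609 × 1.0000 = 0.475686 (base)
P(M+4) = C(2,2) × 0.6897^0 × 0.3103^2 = 1 × 1.0000 × 0.09628609 = 0.096286
Relative intensity = 0.096286 / 0.475686 × 100 = 20.2

20.2%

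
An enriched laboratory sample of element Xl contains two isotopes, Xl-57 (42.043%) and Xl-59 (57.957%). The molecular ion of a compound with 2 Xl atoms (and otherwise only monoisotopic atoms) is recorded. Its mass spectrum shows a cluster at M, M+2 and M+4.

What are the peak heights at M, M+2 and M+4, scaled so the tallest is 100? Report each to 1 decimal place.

36.3 : 100.0 : 68.9

The 2 Xl atoms are independent, so intensities follow the terms of (0.42043 + 0.57957)^2.
P(M) = 0.42043^2 = 0.176761
P(M+2) = 2 × 0.42043^1 × 0.57957^1 = 0.487337
P(M+4) = 0.57957^2 = 0.335901
The M+2 peak is largest (0.487337); scaling to 100 gives 36.3 : 100.0 : 68.9.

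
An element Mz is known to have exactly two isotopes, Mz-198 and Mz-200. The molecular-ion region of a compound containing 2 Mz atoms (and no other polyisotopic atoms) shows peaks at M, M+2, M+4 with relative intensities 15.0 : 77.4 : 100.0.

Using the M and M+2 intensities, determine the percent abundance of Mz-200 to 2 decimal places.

If p is the fraction of Mz that is Mz-198, then I(M+2)/I(M) = [C(2,1)·p^1·(1−p)] / p^2 = 2·(1−p)/p = 77.4/15.0 = 5.1600
(1−p)/p = 5.1600/2 = 2.5800  ⇒  p = 1/(1 + 2.5800) = 0.2793
Mz-198: 27.93%, Mz-200: 72.07%.

72.07%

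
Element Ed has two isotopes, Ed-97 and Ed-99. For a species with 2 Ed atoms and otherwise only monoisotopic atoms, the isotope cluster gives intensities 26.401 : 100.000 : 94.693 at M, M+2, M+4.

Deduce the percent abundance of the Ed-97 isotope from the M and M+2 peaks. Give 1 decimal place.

If p is the fraction of Ed that is Ed-97, then I(M+2)/I(M) = [C(2,1)·p^1·(1−p)] / p^2 = 2·(1−p)/p = 100.000/26.401 = 3.7877
(1−p)/p = 3.7877/2 = 1.8939  ⇒  p = 1/(1 + 1.8939) = 0.3456
Ed-97: 34.6%, Ed-99: 65.4%.

34.6%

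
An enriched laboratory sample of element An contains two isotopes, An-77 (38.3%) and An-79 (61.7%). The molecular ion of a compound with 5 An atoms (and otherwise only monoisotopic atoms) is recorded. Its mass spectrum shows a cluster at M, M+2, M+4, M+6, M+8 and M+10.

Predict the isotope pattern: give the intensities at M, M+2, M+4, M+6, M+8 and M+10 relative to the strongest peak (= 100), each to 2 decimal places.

Expanding (0.383 + 0.617)^5:
P(M) = 0.383^5 = 0.008241
P(M+2) = 5 × 0.383^4 × 0.617^1 = 0.066382
P(M+4) = 10 × 0.383^3 × 0.617^2 = 0.213878
P(M+6) = 10 × 0.383^2 × 0.617^3 = 0.344551
P(M+8) = 5 × 0.383^1 × 0.617^4 = 0.277530
P(M+10) = 0.617^5 = 0.089418
The M+6 peak is largest (0.344551); scaling to 100 gives 2.39 : 19.27 : 62.07 : 100.00 : 80.55 : 25.95.

2.39 : 19.27 : 62.07 : 100.00 : 80.55 : 25.95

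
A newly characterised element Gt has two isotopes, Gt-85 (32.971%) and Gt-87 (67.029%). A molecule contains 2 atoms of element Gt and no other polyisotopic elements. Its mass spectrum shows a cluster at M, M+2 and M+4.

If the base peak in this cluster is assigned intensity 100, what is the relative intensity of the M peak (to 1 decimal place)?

24.2

Term probabilities: M 0.1087, M+2 0.4420, M+4 0.4493. Base peak = M+4.
P(M+4) = C(2,2) × 0.32971^0 × 0.67029^2 = 1 × 1.0000 × 0.44928868 = 0.449289 (base)
P(M) = C(2,0) × 0.32971^2 × 0.67029^0 = 1 × 0.10870868 × 1.0000 = 0.108709
Relative intensity = 0.108709 / 0.449289 × 100 = 24.2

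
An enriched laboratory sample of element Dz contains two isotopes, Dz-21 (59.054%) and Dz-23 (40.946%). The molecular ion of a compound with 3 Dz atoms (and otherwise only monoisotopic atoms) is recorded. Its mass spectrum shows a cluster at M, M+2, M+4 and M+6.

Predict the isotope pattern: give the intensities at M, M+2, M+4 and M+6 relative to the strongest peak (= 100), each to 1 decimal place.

48.1 : 100.0 : 69.3 : 16.0

Each Dz atom is independently Dz-21 (p = 0.59054) or Dz-23 (q = 0.40946); the cluster is the binomial expansion (p + q)^3.
P(M) = 0.59054^3 = 0.205943
P(M+2) = 3 × 0.59054^2 × 0.40946^1 = 0.428382
P(M+4) = 3 × 0.59054^1 × 0.40946^2 = 0.297025
P(M+6) = 0.40946^3 = 0.068649
The M+2 peak is largest (0.428382); scaling to 100 gives 48.1 : 100.0 : 69.3 : 16.0.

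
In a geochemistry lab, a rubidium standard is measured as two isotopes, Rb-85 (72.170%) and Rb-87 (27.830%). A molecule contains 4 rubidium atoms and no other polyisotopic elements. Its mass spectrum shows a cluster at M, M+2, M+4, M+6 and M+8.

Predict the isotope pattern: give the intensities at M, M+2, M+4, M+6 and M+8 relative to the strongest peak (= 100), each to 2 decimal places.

The 4 Rb atoms are independent, so intensities follow the terms of (0.72170 + 0.27830)^4.
P(M) = 0.72170^4 = 0.271286
P(M+2) = 4 × 0.72170^3 × 0.27830^1 = 0.418450
P(M+4) = 6 × 0.72170^2 × 0.27830^2 = 0.242042
P(M+6) = 4 × 0.72170^1 × 0.27830^3 = 0.062224
P(M+8) = 0.27830^4 = 0.005999
The M+2 peak is largest (0.418450); scaling to 100 gives 64.83 : 100.00 : 57.84 : 14.87 : 1.43.

64.83 : 100.00 : 57.84 : 14.87 : 1.43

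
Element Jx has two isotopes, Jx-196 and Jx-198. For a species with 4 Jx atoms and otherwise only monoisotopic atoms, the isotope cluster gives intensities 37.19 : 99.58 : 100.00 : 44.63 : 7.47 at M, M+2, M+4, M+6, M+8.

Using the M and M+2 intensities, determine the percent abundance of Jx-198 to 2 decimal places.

Let p = fractional abundance of Jx-196. I(M+2)/I(M) = [C(4,1)·p^3·(1−p)] / p^4 = 4·(1−p)/p = 99.58/37.19 = 2.6776
(1−p)/p = 2.6776/4 = 0.6694  ⇒  p = 1/(1 + 0.6694) = 0.5990
Jx-196: 59.90%, Jx-198: 40.10%.

40.10%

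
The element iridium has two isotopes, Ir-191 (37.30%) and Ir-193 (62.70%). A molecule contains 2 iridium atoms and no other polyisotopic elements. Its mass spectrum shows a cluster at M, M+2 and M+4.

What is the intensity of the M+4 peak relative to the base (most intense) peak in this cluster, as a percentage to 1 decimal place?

Binomial terms of (0.3730 + 0.6270)^2: M 0.1391, M+2 0.4677, M+4 0.3931 → M+2 is the base peak.
P(M+2) = C(2,1) × 0.3730^1 × 0.6270^1 = 2 × 0.3730 × 0.6270 = 0.467742 (base)
P(M+4) = C(2,2) × 0.3730^0 × 0.6270^2 = 1 × 1.0000 × 0.393129 = 0.393129
Relative intensity = 0.393129 / 0.467742 × 100 = 84.0

84.0%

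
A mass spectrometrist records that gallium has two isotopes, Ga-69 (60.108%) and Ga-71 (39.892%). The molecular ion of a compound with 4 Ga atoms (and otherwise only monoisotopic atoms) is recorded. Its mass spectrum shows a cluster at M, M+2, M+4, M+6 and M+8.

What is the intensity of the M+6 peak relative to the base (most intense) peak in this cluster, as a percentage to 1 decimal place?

44.0%

(0.60108 + 0.39892)^4 gives M 0.1305, M+2 0.3465, M+4 0.3450, M+6 0.1526, M+8 0.0253; the largest is M+2.
P(M+2) = C(4,1) × 0.60108^3 × 0.39892^1 = 4 × 0.2171685 × 0.39892 = 0.346531 (base)
P(M+6) = C(4,3) × 0.60108^1 × 0.39892^3 = 4 × 0.60108 × 0.063483 = 0.152633
Relative intensity = 0.152633 / 0.346531 × 100 = 44.0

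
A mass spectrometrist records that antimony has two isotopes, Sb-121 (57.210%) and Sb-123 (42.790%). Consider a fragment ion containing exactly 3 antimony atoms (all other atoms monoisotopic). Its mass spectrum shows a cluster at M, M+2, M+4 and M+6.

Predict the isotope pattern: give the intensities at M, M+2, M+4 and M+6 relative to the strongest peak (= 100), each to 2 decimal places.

44.57 : 100.00 : 74.79 : 18.65

Each Sb atom is independently Sb-121 (p = 0.57210) or Sb-123 (q = 0.42790); the cluster is the binomial expansion (p + q)^3.
P(M) = 0.57210^3 = 0.187247
P(M+2) = 3 × 0.57210^2 × 0.42790^1 = 0.420153
P(M+4) = 3 × 0.57210^1 × 0.42790^2 = 0.314252
P(M+6) = 0.42790^3 = 0.078348
The M+2 peak is largest (0.420153); scaling to 100 gives 44.57 : 100.00 : 74.79 : 18.65.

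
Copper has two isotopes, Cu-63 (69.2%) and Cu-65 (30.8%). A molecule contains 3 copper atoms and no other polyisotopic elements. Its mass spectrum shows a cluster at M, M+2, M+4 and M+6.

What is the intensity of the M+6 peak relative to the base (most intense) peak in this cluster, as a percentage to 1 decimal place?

6.6%

Binomial terms of (0.692 + 0.308)^3: M 0.3314, M+2 0.4425, M+4 0.1969, M+6 0.0292 → M+2 is the base peak.
P(M+2) = C(3,1) × 0.692^2 × 0.308^1 = 3 × 0.478864 × 0.3080 = 0.442470 (base)
P(M+6) = C(3,3) × 0.692^0 × 0.308^3 = 1 × 1.0000 × 0.02921811 = 0.029218
Relative intensity = 0.029218 / 0.442470 × 100 = 6.6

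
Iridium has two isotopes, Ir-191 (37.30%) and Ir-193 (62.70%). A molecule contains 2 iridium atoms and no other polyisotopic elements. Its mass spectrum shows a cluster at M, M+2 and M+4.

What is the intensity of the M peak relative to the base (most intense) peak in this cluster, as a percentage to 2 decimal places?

29.74%

Term probabilities: M 0.1391, M+2 0.4677, M+4 0.3931. Base peak = M+2.
P(M+2) = C(2,1) × 0.3730^1 × 0.6270^1 = 2 × 0.3730 × 0.6270 = 0.467742 (base)
P(M) = C(2,0) × 0.3730^2 × 0.6270^0 = 1 × 0.139129 × 1.0000 = 0.139129
Relative intensity = 0.139129 / 0.467742 × 100 = 29.74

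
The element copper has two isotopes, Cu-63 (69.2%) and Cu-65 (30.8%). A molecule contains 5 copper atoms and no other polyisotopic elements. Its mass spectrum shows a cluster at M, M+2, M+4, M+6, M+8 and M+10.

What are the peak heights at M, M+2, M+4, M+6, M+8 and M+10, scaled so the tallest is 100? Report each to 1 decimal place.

44.9 : 100.0 : 89.0 : 39.6 : 8.8 : 0.8

Each Cu atom is independently Cu-63 (p = 0.692) or Cu-65 (q = 0.308); the cluster is the binomial expansion (p + q)^5.
P(M) = 0.692^5 = 0.158683
P(M+2) = 5 × 0.692^4 × 0.308^1 = 0.353139
P(M+4) = 10 × 0.692^3 × 0.308^2 = 0.314355
P(M+6) = 10 × 0.692^2 × 0.308^3 = 0.139915
P(M+8) = 5 × 0.692^1 × 0.308^4 = 0.031137
P(M+10) = 0.308^5 = 0.002772
The M+2 peak is largest (0.353139); scaling to 100 gives 44.9 : 100.0 : 89.0 : 39.6 : 8.8 : 0.8.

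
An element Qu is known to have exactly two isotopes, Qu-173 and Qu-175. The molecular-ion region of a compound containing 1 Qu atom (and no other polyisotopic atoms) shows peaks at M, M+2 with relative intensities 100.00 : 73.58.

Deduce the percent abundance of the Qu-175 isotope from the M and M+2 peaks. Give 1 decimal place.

Let p = fractional abundance of Qu-173. I(M+2)/I(M) = [C(1,1)·p^0·(1−p)] / p^1 = 1·(1−p)/p = 73.58/100.00 = 0.7358
(1−p)/p = 0.7358/1 = 0.7358  ⇒  p = 1/(1 + 0.7358) = 0.5761
Qu-173: 57.6%, Qu-175: 42.4%.

42.4%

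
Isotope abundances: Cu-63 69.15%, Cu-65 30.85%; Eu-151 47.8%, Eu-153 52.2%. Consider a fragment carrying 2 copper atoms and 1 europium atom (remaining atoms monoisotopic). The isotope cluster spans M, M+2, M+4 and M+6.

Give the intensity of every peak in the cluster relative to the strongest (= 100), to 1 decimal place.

Copper pattern (n=2): 0.47817225 : 0.4266555 : 0.09517225
Europium pattern (n=1): 0.4780 : 0.5220
Convolve the two distributions (both contribute in 2-u steps):
  M: 0.47817225×0.4780 = 0.228566
  M+2: 0.47817225×0.5220 + 0.4266555×0.4780 = 0.453547
  M+4: 0.4266555×0.5220 + 0.09517225×0.4780 = 0.268207
  M+6: 0.09517225×0.5220 = 0.049680
Scale to base peak (0.453547) = 100: 50.4 : 100.0 : 59.1 : 11.0

50.4 : 100.0 : 59.1 : 11.0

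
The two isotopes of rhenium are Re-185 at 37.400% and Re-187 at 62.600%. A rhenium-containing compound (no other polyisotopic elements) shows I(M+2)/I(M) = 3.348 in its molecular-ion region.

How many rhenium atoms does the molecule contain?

With n Re atoms, P(M+2)/P(M) = C(n,1)·p^(n−1)q / p^n = n·q/p = n · 0.62600/0.37400.
n = 3.348 × 0.37400/0.62600 = 2.00 ≈ 2

2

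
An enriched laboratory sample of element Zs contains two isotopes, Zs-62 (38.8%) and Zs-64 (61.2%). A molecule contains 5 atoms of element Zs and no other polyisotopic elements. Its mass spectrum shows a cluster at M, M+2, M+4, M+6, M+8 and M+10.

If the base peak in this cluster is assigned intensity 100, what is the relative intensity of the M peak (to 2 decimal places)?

2.55

(0.388 + 0.612)^5 gives M 0.0088, M+2 0.0694, M+4 0.2188, M+6 0.3451, M+8 0.2721, M+10 0.0859; the largest is M+6.
P(M+6) = C(5,3) × 0.388^2 × 0.612^3 = 10 × 0.150544 × 0.22922093 = 0.345078 (base)
P(M) = C(5,0) × 0.388^5 × 0.612^0 = 1 × 0.00879344 × 1.0000 = 0.008793
Relative intensity = 0.008793 / 0.345078 × 100 = 2.55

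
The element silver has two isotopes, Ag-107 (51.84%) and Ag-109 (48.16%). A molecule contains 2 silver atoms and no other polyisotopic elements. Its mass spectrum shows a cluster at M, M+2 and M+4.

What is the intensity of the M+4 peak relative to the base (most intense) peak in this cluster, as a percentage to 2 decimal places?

Term probabilities: M 0.2687, M+2 0.4993, M+4 0.2319. Base peak = M+2.
P(M+2) = C(2,1) × 0.5184^1 × 0.4816^1 = 2 × 0.5184 × 0.4816 = 0.499323 (base)
P(M+4) = C(2,2) × 0.5184^0 × 0.4816^2 = 1 × 1.0000 × 0.23193856 = 0.231939
Relative intensity = 0.231939 / 0.499323 × 100 = 46.45

46.45%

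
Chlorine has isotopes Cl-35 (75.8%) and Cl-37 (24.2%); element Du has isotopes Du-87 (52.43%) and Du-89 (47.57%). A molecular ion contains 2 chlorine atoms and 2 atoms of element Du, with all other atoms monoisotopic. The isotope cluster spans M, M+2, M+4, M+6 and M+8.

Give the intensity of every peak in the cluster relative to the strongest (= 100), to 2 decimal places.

Chlorine pattern (n=2): 0.574564 : 0.366872 : 0.058564
Element Du pattern (n=2): 0.27489049 : 0.49881902 : 0.22629049
Convolve the two distributions (both contribute in 2-u steps):
  M: 0.574564×0.27489049 = 0.157942
  M+2: 0.574564×0.49881902 + 0.366872×0.27489049 = 0.387453
  M+4: 0.574564×0.22629049 + 0.366872×0.49881902 + 0.058564×0.27489049 = 0.329120
  M+6: 0.366872×0.22629049 + 0.058564×0.49881902 = 0.112232
  M+8: 0.058564×0.22629049 = 0.013252
Scale to base peak (0.387453) = 100: 40.76 : 100.00 : 84.94 : 28.97 : 3.42

40.76 : 100.00 : 84.94 : 28.97 : 3.42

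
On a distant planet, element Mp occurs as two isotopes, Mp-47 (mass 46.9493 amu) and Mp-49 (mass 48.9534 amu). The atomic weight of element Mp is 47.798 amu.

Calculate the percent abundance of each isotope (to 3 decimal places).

Mp-47: 57.652%, Mp-49: 42.348%

With x = fraction of Mp-47 (so Mp-49 is 1 − x):
46.9493·x + 48.9534·(1 − x) = 47.798
(46.9493 − 48.9534)·x = 47.798 − 48.9534
x = -1.1554 / -2.0041 = 0.57652 → 57.652% Mp-47, 42.348% Mp-49.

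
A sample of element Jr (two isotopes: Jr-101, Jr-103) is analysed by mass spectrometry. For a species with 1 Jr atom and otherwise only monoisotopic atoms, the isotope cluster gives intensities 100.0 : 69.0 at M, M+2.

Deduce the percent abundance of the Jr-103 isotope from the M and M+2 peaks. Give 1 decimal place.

Write p for the Jr-101 fraction. I(M+2)/I(M) = [C(1,1)·p^0·(1−p)] / p^1 = 1·(1−p)/p = 69.0/100.0 = 0.6900
(1−p)/p = 0.6900/1 = 0.6900  ⇒  p = 1/(1 + 0.6900) = 0.5917
Jr-101: 59.2%, Jr-103: 40.8%.

40.8%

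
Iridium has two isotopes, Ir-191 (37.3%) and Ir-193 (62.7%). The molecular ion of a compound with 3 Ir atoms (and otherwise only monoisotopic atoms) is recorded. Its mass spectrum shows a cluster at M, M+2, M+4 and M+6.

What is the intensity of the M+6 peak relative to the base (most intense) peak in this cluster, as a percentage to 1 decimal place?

(0.373 + 0.627)^3 gives M 0.0519, M+2 0.2617, M+4 0.4399, M+6 0.2465; the largest is M+4.
P(M+4) = C(3,2) × 0.373^1 × 0.627^2 = 3 × 0.3730 × 0.393129 = 0.439911 (base)
P(M+6) = C(3,3) × 0.373^0 × 0.627^3 = 1 × 1.0000 × 0.24649188 = 0.246492
Relative intensity = 0.246492 / 0.439911 × 100 = 56.0

56.0%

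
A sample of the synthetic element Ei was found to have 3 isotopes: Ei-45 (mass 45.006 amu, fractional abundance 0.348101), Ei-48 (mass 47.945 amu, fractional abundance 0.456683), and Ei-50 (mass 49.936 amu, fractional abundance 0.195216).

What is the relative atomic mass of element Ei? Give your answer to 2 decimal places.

47.31 amu

The abundance-weighted mean is 0.348101 × 45.006 + 0.456683 × 47.945 + 0.195216 × 49.936
= 15.6666 + 21.8957 + 9.7483 = 47.3106 amu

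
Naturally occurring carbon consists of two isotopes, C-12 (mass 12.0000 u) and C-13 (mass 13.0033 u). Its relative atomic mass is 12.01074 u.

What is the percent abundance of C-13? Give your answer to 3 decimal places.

With x = fraction of C-12 (so C-13 is 1 − x):
12.0000·x + 13.0033·(1 − x) = 12.01074
(12.0000 − 13.0033)·x = 12.01074 − 13.0033
x = -0.99256 / -1.0033 = 0.98930 → 98.930% C-12, 1.070% C-13.

1.070%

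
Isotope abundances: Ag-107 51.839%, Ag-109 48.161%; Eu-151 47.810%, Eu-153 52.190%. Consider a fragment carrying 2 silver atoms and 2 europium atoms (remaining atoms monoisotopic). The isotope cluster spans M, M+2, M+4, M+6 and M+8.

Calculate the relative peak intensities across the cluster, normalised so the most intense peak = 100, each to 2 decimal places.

Silver pattern (n=2): 0.26872819 : 0.49932362 : 0.23194819
Europium pattern (n=2): 0.22857961 : 0.49904078 : 0.27237961
Convolve the two distributions (both contribute in 2-u steps):
  M: 0.26872819×0.22857961 = 0.061426
  M+2: 0.26872819×0.49904078 + 0.49932362×0.22857961 = 0.248242
  M+4: 0.26872819×0.27237961 + 0.49932362×0.49904078 + 0.23194819×0.22857961 = 0.375398
  M+6: 0.49932362×0.27237961 + 0.23194819×0.49904078 = 0.251757
  M+8: 0.23194819×0.27237961 = 0.063178
Scale to base peak (0.375398) = 100: 16.36 : 66.13 : 100.00 : 67.06 : 16.83

16.36 : 66.13 : 100.00 : 67.06 : 16.83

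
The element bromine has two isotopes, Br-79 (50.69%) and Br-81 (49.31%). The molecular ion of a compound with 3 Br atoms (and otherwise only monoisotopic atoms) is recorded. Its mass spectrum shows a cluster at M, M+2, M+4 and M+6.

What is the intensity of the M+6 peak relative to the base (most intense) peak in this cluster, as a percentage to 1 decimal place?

(0.5069 + 0.4931)^3 gives M 0.1302, M+2 0.3801, M+4 0.3698, M+6 0.1199; the largest is M+2.
P(M+2) = C(3,1) × 0.5069^2 × 0.4931^1 = 3 × 0.25694761 × 0.4931 = 0.380103 (base)
P(M+6) = C(3,3) × 0.5069^0 × 0.4931^3 = 1 × 1.0000 × 0.11989609 = 0.119896
Relative intensity = 0.119896 / 0.380103 × 100 = 31.5

31.5%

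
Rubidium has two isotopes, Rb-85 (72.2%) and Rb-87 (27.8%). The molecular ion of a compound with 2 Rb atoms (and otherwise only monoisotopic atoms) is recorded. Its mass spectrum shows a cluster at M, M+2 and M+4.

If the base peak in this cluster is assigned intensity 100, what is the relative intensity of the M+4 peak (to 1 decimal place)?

14.8

(0.722 + 0.278)^2 gives M 0.5213, M+2 0.4014, M+4 0.0773; the largest is M.
P(M) = C(2,0) × 0.722^2 × 0.278^0 = 1 × 0.521284 × 1.0000 = 0.521284 (base)
P(M+4) = C(2,2) × 0.722^0 × 0.278^2 = 1 × 1.0000 × 0.077284 = 0.077284
Relative intensity = 0.077284 / 0.521284 × 100 = 14.8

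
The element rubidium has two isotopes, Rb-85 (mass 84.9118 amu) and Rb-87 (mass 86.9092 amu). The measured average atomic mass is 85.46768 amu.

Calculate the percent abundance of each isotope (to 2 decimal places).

Writing the weighted mean with unknown fraction x of Rb-85:
84.9118·x + 86.9092·(1 − x) = 85.46768
(84.9118 − 86.9092)·x = 85.46768 − 86.9092
x = -1.44152 / -1.9974 = 0.72170 → 72.17% Rb-85, 27.83% Rb-87.

Rb-85: 72.17%, Rb-87: 27.83%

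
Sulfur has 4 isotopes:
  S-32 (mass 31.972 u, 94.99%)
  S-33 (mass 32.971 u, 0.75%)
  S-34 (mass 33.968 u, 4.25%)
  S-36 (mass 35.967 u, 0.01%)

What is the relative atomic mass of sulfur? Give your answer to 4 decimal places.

32.0647 u

Average mass = Σ (abundance × isotope mass) = 0.9499 × 31.972 + 0.0075 × 32.971 + 0.0425 × 33.968 + 0.0001 × 35.967
= 30.37020 + 0.24728 + 1.44364 + 0.00360 = 32.06472 u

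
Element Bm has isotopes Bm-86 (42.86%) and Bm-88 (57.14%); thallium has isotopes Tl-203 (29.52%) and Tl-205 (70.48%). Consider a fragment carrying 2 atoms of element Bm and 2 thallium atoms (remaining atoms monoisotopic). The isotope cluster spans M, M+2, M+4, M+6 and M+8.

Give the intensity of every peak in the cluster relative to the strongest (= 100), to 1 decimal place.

4.2 : 31.4 : 85.3 : 100.0 : 42.8

Element Bm pattern (n=2): 0.18369796 : 0.48980408 : 0.32649796
Thallium pattern (n=2): 0.08714304 : 0.41611392 : 0.49674304
Convolve the two distributions (both contribute in 2-u steps):
  M: 0.18369796×0.08714304 = 0.016008
  M+2: 0.18369796×0.41611392 + 0.48980408×0.08714304 = 0.119122
  M+4: 0.18369796×0.49674304 + 0.48980408×0.41611392 + 0.32649796×0.08714304 = 0.323517
  M+6: 0.48980408×0.49674304 + 0.32649796×0.41611392 = 0.379167
  M+8: 0.32649796×0.49674304 = 0.162186
Scale to base peak (0.379167) = 100: 4.2 : 31.4 : 85.3 : 100.0 : 42.8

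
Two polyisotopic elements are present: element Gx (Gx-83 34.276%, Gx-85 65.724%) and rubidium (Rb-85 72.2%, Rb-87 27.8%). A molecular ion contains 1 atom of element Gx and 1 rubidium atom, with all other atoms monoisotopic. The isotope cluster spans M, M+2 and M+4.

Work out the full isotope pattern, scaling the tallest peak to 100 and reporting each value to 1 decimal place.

43.4 : 100.0 : 32.1

Element Gx pattern (n=1): 0.34276 : 0.65724
Rubidium pattern (n=1): 0.7220 : 0.2780
Convolve the two distributions (both contribute in 2-u steps):
  M: 0.34276×0.7220 = 0.247473
  M+2: 0.34276×0.2780 + 0.65724×0.7220 = 0.569815
  M+4: 0.65724×0.2780 = 0.182713
Scale to base peak (0.569815) = 100: 43.4 : 100.0 : 32.1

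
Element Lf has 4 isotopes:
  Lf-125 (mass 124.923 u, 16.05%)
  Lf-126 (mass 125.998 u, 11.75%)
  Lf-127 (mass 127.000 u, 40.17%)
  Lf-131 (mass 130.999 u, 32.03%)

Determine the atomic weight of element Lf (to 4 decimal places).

The abundance-weighted mean is 0.1605 × 124.923 + 0.1175 × 125.998 + 0.4017 × 127.000 + 0.3203 × 130.999
= 20.05014 + 14.80477 + 51.01590 + 41.95898 = 127.82979 u

127.8298 u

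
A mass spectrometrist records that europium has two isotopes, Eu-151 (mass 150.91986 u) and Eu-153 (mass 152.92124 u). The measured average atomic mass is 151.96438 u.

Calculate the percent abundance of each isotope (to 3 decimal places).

With x = fraction of Eu-151 (so Eu-153 is 1 − x):
150.91986·x + 152.92124·(1 − x) = 151.96438
(150.91986 − 152.92124)·x = 151.96438 − 152.92124
x = -0.95686 / -2.00138 = 0.47810 → 47.810% Eu-151, 52.190% Eu-153.

Eu-151: 47.810%, Eu-153: 52.190%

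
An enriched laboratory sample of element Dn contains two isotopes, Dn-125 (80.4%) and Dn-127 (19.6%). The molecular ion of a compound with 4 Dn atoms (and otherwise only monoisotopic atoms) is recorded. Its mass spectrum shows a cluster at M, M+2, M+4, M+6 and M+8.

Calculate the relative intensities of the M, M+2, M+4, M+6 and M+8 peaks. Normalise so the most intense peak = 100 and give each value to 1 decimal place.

Expanding (0.804 + 0.196)^4:
P(M) = 0.804^4 = 0.417854
P(M+2) = 4 × 0.804^3 × 0.196^1 = 0.407459
P(M+4) = 6 × 0.804^2 × 0.196^2 = 0.148996
P(M+6) = 4 × 0.804^1 × 0.196^3 = 0.024215
P(M+8) = 0.196^4 = 0.001476
The M peak is largest (0.417854); scaling to 100 gives 100.0 : 97.5 : 35.7 : 5.8 : 0.4.

100.0 : 97.5 : 35.7 : 5.8 : 0.4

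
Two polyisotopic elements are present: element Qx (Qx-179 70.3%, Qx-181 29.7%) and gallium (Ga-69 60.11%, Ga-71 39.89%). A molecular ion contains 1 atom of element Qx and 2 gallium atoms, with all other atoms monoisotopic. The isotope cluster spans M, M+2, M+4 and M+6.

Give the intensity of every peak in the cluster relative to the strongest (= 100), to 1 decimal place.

Element Qx pattern (n=1): 0.7030 : 0.2970
Gallium pattern (n=2): 0.36132121 : 0.47955758 : 0.15912121
Convolve the two distributions (both contribute in 2-u steps):
  M: 0.7030×0.36132121 = 0.254009
  M+2: 0.7030×0.47955758 + 0.2970×0.36132121 = 0.444441
  M+4: 0.7030×0.15912121 + 0.2970×0.47955758 = 0.254291
  M+6: 0.2970×0.15912121 = 0.047259
Scale to base peak (0.444441) = 100: 57.2 : 100.0 : 57.2 : 10.6

57.2 : 100.0 : 57.2 : 10.6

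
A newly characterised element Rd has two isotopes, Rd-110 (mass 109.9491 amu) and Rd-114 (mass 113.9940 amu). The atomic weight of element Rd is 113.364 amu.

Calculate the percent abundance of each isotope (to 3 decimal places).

Rd-110: 15.575%, Rd-114: 84.425%

Let x be the fractional abundance of Rd-110; then Rd-114 has abundance 1 − x.
109.9491·x + 113.9940·(1 − x) = 113.364
(109.9491 − 113.9940)·x = 113.364 − 113.9940
x = -0.6300 / -4.0449 = 0.15575 → 15.575% Rd-110, 84.425% Rd-114.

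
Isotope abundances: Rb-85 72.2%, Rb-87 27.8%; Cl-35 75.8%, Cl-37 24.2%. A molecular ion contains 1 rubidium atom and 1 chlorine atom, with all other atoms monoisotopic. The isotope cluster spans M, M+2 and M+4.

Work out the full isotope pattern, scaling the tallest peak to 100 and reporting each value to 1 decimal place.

100.0 : 70.4 : 12.3

Rubidium pattern (n=1): 0.7220 : 0.2780
Chlorine pattern (n=1): 0.7580 : 0.2420
Convolve the two distributions (both contribute in 2-u steps):
  M: 0.7220×0.7580 = 0.547276
  M+2: 0.7220×0.2420 + 0.2780×0.7580 = 0.385448
  M+4: 0.2780×0.2420 = 0.067276
Scale to base peak (0.547276) = 100: 100.0 : 70.4 : 12.3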